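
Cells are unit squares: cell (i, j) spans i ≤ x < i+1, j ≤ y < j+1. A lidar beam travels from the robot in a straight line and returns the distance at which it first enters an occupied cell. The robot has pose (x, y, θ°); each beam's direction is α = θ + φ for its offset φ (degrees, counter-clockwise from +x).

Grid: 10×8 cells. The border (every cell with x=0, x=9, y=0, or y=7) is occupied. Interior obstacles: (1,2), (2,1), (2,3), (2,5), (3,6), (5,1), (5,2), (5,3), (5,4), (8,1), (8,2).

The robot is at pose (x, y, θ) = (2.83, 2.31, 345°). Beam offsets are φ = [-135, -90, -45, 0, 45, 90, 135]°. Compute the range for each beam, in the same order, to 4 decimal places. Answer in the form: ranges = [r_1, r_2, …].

ranges = [0.6200, 0.3209, 1.5127, 2.2465, 2.5057, 3.8202, 0.7967]

beam 1: φ=-135°, α=210°
  d=(-0.8660,-0.5000)  start (2,2)  tX=0.9584 tY=0.6200  stride 1/|dx|=1.1547 1/|dy|=2.0000
    cross y-line → (2,1), t=0.6200 (wall)
  → r_1 = 0.6200
beam 2: φ=-90°, α=255°
  d=(-0.2588,-0.9659)  start (2,2)  tX=3.2069 tY=0.3209  stride 1/|dx|=3.8637 1/|dy|=1.0353
    cross y-line → (2,1), t=0.3209 (wall)
  → r_2 = 0.3209
beam 3: φ=-45°, α=300°
  d=(0.5000,-0.8660)  start (2,2)  tX=0.3400 tY=0.3580  stride 1/|dx|=2.0000 1/|dy|=1.1547
    cross x-line → (3,2), t=0.3400
    cross y-line → (3,1), t=0.3580
    cross y-line → (3,0), t=1.5127 (wall)
  → r_3 = 1.5127
beam 4: φ=0°, α=345°
  d=(0.9659,-0.2588)  start (2,2)  tX=0.1760 tY=1.1977  stride 1/|dx|=1.0353 1/|dy|=3.8637
    cross x-line → (3,2), t=0.1760
    cross y-line → (3,1), t=1.1977
    cross x-line → (4,1), t=1.2113
    cross x-line → (5,1), t=2.2465 (wall)
  → r_4 = 2.2465
beam 5: φ=45°, α=30°
  d=(0.8660,0.5000)  start (2,2)  tX=0.1963 tY=1.3800  stride 1/|dx|=1.1547 1/|dy|=2.0000
    cross x-line → (3,2), t=0.1963
    cross x-line → (4,2), t=1.3510
    cross y-line → (4,3), t=1.3800
    cross x-line → (5,3), t=2.5057 (wall)
  → r_5 = 2.5057
beam 6: φ=90°, α=75°
  d=(0.2588,0.9659)  start (2,2)  tX=0.6568 tY=0.7143  stride 1/|dx|=3.8637 1/|dy|=1.0353
    cross x-line → (3,2), t=0.6568
    cross y-line → (3,3), t=0.7143
    cross y-line → (3,4), t=1.7496
    cross y-line → (3,5), t=2.7849
    cross y-line → (3,6), t=3.8202 (wall)
  → r_6 = 3.8202
beam 7: φ=135°, α=120°
  d=(-0.5000,0.8660)  start (2,2)  tX=1.6600 tY=0.7967  stride 1/|dx|=2.0000 1/|dy|=1.1547
    cross y-line → (2,3), t=0.7967 (wall)
  → r_7 = 0.7967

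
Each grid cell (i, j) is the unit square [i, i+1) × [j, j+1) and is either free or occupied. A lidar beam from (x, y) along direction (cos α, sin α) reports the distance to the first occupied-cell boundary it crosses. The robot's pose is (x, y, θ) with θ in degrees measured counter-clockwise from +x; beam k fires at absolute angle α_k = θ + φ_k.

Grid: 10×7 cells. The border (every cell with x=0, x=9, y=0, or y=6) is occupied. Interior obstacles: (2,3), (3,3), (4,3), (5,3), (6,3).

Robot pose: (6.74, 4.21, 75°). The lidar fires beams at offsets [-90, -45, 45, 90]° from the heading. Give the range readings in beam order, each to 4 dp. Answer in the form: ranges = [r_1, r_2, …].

ranges = [2.3397, 2.6096, 2.0669, 5.9425]

beam 1: φ=-90°, α=345°
  cosα=0.9659 sinα=-0.2588 | (6,4) | tMaxX 0.2692 tMaxY 0.8114 | tΔX 1.0353 tΔY 3.8637
    t=0.2692 [x] (7,4)
    t=0.8114 [y] (7,3)
    t=1.3044 [x] (8,3)
    t=2.3397 [x] (9,3) — stop
  → r_1 = 2.3397
beam 2: φ=-45°, α=30°
  cosα=0.8660 sinα=0.5000 | (6,4) | tMaxX 0.3002 tMaxY 1.5800 | tΔX 1.1547 tΔY 2.0000
    t=0.3002 [x] (7,4)
    t=1.4549 [x] (8,4)
    t=1.5800 [y] (8,5)
    t=2.6096 [x] (9,5) — stop
  → r_2 = 2.6096
beam 3: φ=45°, α=120°
  cosα=-0.5000 sinα=0.8660 | (6,4) | tMaxX 1.4800 tMaxY 0.9122 | tΔX 2.0000 tΔY 1.1547
    t=0.9122 [y] (6,5)
    t=1.4800 [x] (5,5)
    t=2.0669 [y] (5,6) — stop
  → r_3 = 2.0669
beam 4: φ=90°, α=165°
  cosα=-0.9659 sinα=0.2588 | (6,4) | tMaxX 0.7661 tMaxY 3.0523 | tΔX 1.0353 tΔY 3.8637
    t=0.7661 [x] (5,4)
    t=1.8014 [x] (4,4)
    t=2.8367 [x] (3,4)
    t=3.0523 [y] (3,5)
    t=3.8719 [x] (2,5)
    t=4.9072 [x] (1,5)
    t=5.9425 [x] (0,5) — stop
  → r_4 = 5.9425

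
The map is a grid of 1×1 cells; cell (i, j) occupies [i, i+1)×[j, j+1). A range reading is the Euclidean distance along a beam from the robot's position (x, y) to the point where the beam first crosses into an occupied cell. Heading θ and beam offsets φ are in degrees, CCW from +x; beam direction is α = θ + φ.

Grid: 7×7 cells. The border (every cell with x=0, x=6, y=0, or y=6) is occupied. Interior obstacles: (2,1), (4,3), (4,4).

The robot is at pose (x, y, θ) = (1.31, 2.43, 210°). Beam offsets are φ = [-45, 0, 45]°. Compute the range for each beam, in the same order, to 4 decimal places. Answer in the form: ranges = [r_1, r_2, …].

ranges = [0.3209, 0.3580, 1.1977]

beam 1: φ=-45°, α=165°
  cosα=-0.9659 sinα=0.2588 | (1,2) | tMaxX 0.3209 tMaxY 2.2023 | tΔX 1.0353 tΔY 3.8637
    t=0.3209 [x] (0,2) — stop
  → r_1 = 0.3209
beam 2: φ=0°, α=210°
  cosα=-0.8660 sinα=-0.5000 | (1,2) | tMaxX 0.3580 tMaxY 0.8600 | tΔX 1.1547 tΔY 2.0000
    t=0.3580 [x] (0,2) — stop
  → r_2 = 0.3580
beam 3: φ=45°, α=255°
  cosα=-0.2588 sinα=-0.9659 | (1,2) | tMaxX 1.1977 tMaxY 0.4452 | tΔX 3.8637 tΔY 1.0353
    t=0.4452 [y] (1,1)
    t=1.1977 [x] (0,1) — stop
  → r_3 = 1.1977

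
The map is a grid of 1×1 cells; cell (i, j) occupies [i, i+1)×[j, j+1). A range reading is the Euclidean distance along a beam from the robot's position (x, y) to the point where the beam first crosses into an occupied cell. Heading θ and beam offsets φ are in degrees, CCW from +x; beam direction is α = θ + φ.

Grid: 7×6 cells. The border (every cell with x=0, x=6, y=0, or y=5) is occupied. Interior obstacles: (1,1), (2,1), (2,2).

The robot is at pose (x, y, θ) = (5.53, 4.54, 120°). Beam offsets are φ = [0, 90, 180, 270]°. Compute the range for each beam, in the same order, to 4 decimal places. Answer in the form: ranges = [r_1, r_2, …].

beam 1: φ=0°, α=120°
  d=(-0.5000,0.8660)  start (5,4)  tX=1.0600 tY=0.5312  stride 1/|dx|=2.0000 1/|dy|=1.1547
    cross y-line → (5,5), t=0.5312 (wall)
  → r_1 = 0.5312
beam 2: φ=90°, α=210°
  d=(-0.8660,-0.5000)  start (5,4)  tX=0.6120 tY=1.0800  stride 1/|dx|=1.1547 1/|dy|=2.0000
    cross x-line → (4,4), t=0.6120
    cross y-line → (4,3), t=1.0800
    cross x-line → (3,3), t=1.7667
    cross x-line → (2,3), t=2.9214
    cross y-line → (2,2), t=3.0800 (wall)
  → r_2 = 3.0800
beam 3: φ=180°, α=300°
  d=(0.5000,-0.8660)  start (5,4)  tX=0.9400 tY=0.6235  stride 1/|dx|=2.0000 1/|dy|=1.1547
    cross y-line → (5,3), t=0.6235
    cross x-line → (6,3), t=0.9400 (wall)
  → r_3 = 0.9400
beam 4: φ=270°, α=30°
  d=(0.8660,0.5000)  start (5,4)  tX=0.5427 tY=0.9200  stride 1/|dx|=1.1547 1/|dy|=2.0000
    cross x-line → (6,4), t=0.5427 (wall)
  → r_4 = 0.5427

ranges = [0.5312, 3.0800, 0.9400, 0.5427]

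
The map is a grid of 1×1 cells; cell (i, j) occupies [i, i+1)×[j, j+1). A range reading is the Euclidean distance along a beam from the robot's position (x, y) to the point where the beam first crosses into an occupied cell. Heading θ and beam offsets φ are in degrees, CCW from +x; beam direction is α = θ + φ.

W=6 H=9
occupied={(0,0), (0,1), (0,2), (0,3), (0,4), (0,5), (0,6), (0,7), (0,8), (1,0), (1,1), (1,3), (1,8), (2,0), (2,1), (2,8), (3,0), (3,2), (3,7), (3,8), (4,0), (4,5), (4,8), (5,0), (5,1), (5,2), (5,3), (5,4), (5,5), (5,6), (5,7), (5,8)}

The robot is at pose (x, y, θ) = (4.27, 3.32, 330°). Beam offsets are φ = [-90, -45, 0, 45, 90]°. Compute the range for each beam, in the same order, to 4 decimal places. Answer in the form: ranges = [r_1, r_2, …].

beam 1: φ=-90°, α=240°
  dir = (cos 240°, sin 240°) = (-0.5000, -0.8660); from cell (4,3)
  next x-line at t=0.5400, next y-line at t=0.3695; Δt_x=2.0000, Δt_y=1.1547
    y: enter (4,2) at t=0.3695
    x: enter (3,2) at t=0.5400 ← occupied
  → r_1 = 0.5400
beam 2: φ=-45°, α=285°
  dir = (cos 285°, sin 285°) = (0.2588, -0.9659); from cell (4,3)
  next x-line at t=2.8205, next y-line at t=0.3313; Δt_x=3.8637, Δt_y=1.0353
    y: enter (4,2) at t=0.3313
    y: enter (4,1) at t=1.3666
    y: enter (4,0) at t=2.4018 ← occupied
  → r_2 = 2.4018
beam 3: φ=0°, α=330°
  dir = (cos 330°, sin 330°) = (0.8660, -0.5000); from cell (4,3)
  next x-line at t=0.8429, next y-line at t=0.6400; Δt_x=1.1547, Δt_y=2.0000
    y: enter (4,2) at t=0.6400
    x: enter (5,2) at t=0.8429 ← occupied
  → r_3 = 0.8429
beam 4: φ=45°, α=15°
  dir = (cos 15°, sin 15°) = (0.9659, 0.2588); from cell (4,3)
  next x-line at t=0.7558, next y-line at t=2.6273; Δt_x=1.0353, Δt_y=3.8637
    x: enter (5,3) at t=0.7558 ← occupied
  → r_4 = 0.7558
beam 5: φ=90°, α=60°
  dir = (cos 60°, sin 60°) = (0.5000, 0.8660); from cell (4,3)
  next x-line at t=1.4600, next y-line at t=0.7852; Δt_x=2.0000, Δt_y=1.1547
    y: enter (4,4) at t=0.7852
    x: enter (5,4) at t=1.4600 ← occupied
  → r_5 = 1.4600

ranges = [0.5400, 2.4018, 0.8429, 0.7558, 1.4600]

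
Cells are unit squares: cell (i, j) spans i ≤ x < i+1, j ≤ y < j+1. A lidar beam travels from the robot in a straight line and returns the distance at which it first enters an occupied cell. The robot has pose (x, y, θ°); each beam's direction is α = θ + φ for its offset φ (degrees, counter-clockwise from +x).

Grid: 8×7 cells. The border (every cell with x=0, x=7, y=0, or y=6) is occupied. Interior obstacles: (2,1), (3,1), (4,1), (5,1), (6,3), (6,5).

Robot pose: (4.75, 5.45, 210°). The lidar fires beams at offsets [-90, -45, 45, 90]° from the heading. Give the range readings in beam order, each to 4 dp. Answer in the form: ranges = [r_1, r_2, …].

ranges = [0.6351, 2.1250, 3.5717, 2.5000]

beam 1: φ=-90°, α=120°
  direction (-0.5000, 0.8660); cell (4,5); t to first gridline: x 1.5000, y 0.6351 (then +2.0000 / +1.1547)
    (4,6) via y @ 0.6351  # hit
  → r_1 = 0.6351
beam 2: φ=-45°, α=165°
  direction (-0.9659, 0.2588); cell (4,5); t to first gridline: x 0.7765, y 2.1250 (then +1.0353 / +3.8637)
    (3,5) via x @ 0.7765
    (2,5) via x @ 1.8117
    (2,6) via y @ 2.1250  # hit
  → r_2 = 2.1250
beam 3: φ=45°, α=255°
  direction (-0.2588, -0.9659); cell (4,5); t to first gridline: x 2.8978, y 0.4659 (then +3.8637 / +1.0353)
    (4,4) via y @ 0.4659
    (4,3) via y @ 1.5012
    (4,2) via y @ 2.5364
    (3,2) via x @ 2.8978
    (3,1) via y @ 3.5717  # hit
  → r_3 = 3.5717
beam 4: φ=90°, α=300°
  direction (0.5000, -0.8660); cell (4,5); t to first gridline: x 0.5000, y 0.5196 (then +2.0000 / +1.1547)
    (5,5) via x @ 0.5000
    (5,4) via y @ 0.5196
    (5,3) via y @ 1.6743
    (6,3) via x @ 2.5000  # hit
  → r_4 = 2.5000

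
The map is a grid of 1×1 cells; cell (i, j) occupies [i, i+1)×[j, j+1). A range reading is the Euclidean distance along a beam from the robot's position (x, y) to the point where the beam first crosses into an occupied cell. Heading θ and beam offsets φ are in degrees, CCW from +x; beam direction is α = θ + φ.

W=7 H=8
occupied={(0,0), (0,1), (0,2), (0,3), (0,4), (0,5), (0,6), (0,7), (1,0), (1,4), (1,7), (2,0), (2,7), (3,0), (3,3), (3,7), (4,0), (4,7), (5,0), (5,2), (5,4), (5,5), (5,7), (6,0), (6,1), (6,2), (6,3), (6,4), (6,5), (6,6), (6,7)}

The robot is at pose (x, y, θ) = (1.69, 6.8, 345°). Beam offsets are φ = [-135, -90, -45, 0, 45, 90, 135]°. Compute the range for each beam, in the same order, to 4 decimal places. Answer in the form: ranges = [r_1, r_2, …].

beam 1: φ=-135°, α=210°
  direction (-0.8660, -0.5000); cell (1,6); t to first gridline: x 0.7967, y 1.6000 (then +1.1547 / +2.0000)
    (0,6) via x @ 0.7967  # hit
  → r_1 = 0.7967
beam 2: φ=-90°, α=255°
  direction (-0.2588, -0.9659); cell (1,6); t to first gridline: x 2.6660, y 0.8282 (then +3.8637 / +1.0353)
    (1,5) via y @ 0.8282
    (1,4) via y @ 1.8635  # hit
  → r_2 = 1.8635
beam 3: φ=-45°, α=300°
  direction (0.5000, -0.8660); cell (1,6); t to first gridline: x 0.6200, y 0.9238 (then +2.0000 / +1.1547)
    (2,6) via x @ 0.6200
    (2,5) via y @ 0.9238
    (2,4) via y @ 2.0785
    (3,4) via x @ 2.6200
    (3,3) via y @ 3.2332  # hit
  → r_3 = 3.2332
beam 4: φ=0°, α=345°
  direction (0.9659, -0.2588); cell (1,6); t to first gridline: x 0.3209, y 3.0910 (then +1.0353 / +3.8637)
    (2,6) via x @ 0.3209
    (3,6) via x @ 1.3562
    (4,6) via x @ 2.3915
    (4,5) via y @ 3.0910
    (5,5) via x @ 3.4268  # hit
  → r_4 = 3.4268
beam 5: φ=45°, α=30°
  direction (0.8660, 0.5000); cell (1,6); t to first gridline: x 0.3580, y 0.4000 (then +1.1547 / +2.0000)
    (2,6) via x @ 0.3580
    (2,7) via y @ 0.4000  # hit
  → r_5 = 0.4000
beam 6: φ=90°, α=75°
  direction (0.2588, 0.9659); cell (1,6); t to first gridline: x 1.1977, y 0.2071 (then +3.8637 / +1.0353)
    (1,7) via y @ 0.2071  # hit
  → r_6 = 0.2071
beam 7: φ=135°, α=120°
  direction (-0.5000, 0.8660); cell (1,6); t to first gridline: x 1.3800, y 0.2309 (then +2.0000 / +1.1547)
    (1,7) via y @ 0.2309  # hit
  → r_7 = 0.2309

ranges = [0.7967, 1.8635, 3.2332, 3.4268, 0.4000, 0.2071, 0.2309]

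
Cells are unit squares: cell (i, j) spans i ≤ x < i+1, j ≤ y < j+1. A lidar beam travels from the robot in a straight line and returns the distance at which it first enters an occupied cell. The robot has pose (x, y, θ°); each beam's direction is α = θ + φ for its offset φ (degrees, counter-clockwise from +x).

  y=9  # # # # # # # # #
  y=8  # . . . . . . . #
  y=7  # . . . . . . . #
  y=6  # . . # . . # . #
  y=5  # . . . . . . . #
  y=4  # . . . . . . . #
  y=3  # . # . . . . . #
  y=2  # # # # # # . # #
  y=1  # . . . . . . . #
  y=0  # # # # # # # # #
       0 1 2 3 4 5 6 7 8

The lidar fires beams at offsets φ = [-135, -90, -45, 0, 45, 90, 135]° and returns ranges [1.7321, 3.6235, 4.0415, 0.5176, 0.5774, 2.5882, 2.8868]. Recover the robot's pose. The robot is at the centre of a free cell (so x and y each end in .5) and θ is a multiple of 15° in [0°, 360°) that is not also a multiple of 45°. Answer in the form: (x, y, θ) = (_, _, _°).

(x, y, θ) = (2.5, 6.5, 345°)

Enumerate (i+0.5, j+0.5, θ) over the 47 free cells and 16 admissible headings. For each, cast all 7 beams and compare to the given ranges.
  (5.5, 3.5, 60°): beam 1 = 0.5176 ≠ 1.7321 ✗
  (5.5, 1.5, 240°): beam 1 = 0.5176 ≠ 1.7321 ✗
  (7.5, 5.5, 150°): beam 1 = 0.5176 ≠ 1.7321 ✗
  (6.5, 4.5, 15°): beam 2 = 1.9319 ≠ 3.6235 ✗
  …
  (2.5, 6.5, 345°): r_1=1.7321, r_2=3.6235, r_3=4.0415, r_4=0.5176, r_5=0.5774, r_6=2.5882, r_7=2.8868 — all match ✓
Only this pose fits every beam.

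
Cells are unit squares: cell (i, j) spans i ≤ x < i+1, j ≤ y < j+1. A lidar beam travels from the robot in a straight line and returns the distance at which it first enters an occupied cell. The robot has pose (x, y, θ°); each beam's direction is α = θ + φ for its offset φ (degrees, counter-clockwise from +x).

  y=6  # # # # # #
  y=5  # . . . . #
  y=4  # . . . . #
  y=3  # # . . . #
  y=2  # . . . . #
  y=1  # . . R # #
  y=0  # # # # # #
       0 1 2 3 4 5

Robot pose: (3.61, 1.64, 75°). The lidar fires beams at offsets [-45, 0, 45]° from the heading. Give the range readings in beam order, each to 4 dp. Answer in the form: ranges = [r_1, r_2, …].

ranges = [0.4503, 4.5138, 5.0345]

beam 1: φ=-45°, α=30°
  dir = (cos 30°, sin 30°) = (0.8660, 0.5000); from cell (3,1)
  next x-line at t=0.4503, next y-line at t=0.7200; Δt_x=1.1547, Δt_y=2.0000
    x: enter (4,1) at t=0.4503 ← occupied
  → r_1 = 0.4503
beam 2: φ=0°, α=75°
  dir = (cos 75°, sin 75°) = (0.2588, 0.9659); from cell (3,1)
  next x-line at t=1.5068, next y-line at t=0.3727; Δt_x=3.8637, Δt_y=1.0353
    y: enter (3,2) at t=0.3727
    y: enter (3,3) at t=1.4080
    x: enter (4,3) at t=1.5068
    y: enter (4,4) at t=2.4433
    y: enter (4,5) at t=3.4785
    y: enter (4,6) at t=4.5138 ← occupied
  → r_2 = 4.5138
beam 3: φ=45°, α=120°
  dir = (cos 120°, sin 120°) = (-0.5000, 0.8660); from cell (3,1)
  next x-line at t=1.2200, next y-line at t=0.4157; Δt_x=2.0000, Δt_y=1.1547
    y: enter (3,2) at t=0.4157
    x: enter (2,2) at t=1.2200
    y: enter (2,3) at t=1.5704
    y: enter (2,4) at t=2.7251
    x: enter (1,4) at t=3.2200
    y: enter (1,5) at t=3.8798
    y: enter (1,6) at t=5.0345 ← occupied
  → r_3 = 5.0345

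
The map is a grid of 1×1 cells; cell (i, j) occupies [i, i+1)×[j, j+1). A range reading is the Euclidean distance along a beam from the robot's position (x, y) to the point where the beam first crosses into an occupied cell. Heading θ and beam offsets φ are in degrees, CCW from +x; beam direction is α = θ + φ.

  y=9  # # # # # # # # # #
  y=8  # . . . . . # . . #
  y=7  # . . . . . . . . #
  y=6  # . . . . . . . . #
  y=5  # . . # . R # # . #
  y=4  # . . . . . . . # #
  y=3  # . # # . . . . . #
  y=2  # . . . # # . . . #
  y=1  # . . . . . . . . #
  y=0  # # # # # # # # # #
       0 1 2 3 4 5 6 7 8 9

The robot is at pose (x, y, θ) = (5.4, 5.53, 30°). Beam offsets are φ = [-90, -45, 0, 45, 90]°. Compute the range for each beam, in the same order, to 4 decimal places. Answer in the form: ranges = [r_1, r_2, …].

beam 1: φ=-90°, α=300°
  direction (0.5000, -0.8660); cell (5,5); t to first gridline: x 1.2000, y 0.6120 (then +2.0000 / +1.1547)
    (5,4) via y @ 0.6120
    (6,4) via x @ 1.2000
    (6,3) via y @ 1.7667
    (6,2) via y @ 2.9214
    (7,2) via x @ 3.2000
    (7,1) via y @ 4.0761
    (8,1) via x @ 5.2000
    (8,0) via y @ 5.2308  # hit
  → r_1 = 5.2308
beam 2: φ=-45°, α=345°
  direction (0.9659, -0.2588); cell (5,5); t to first gridline: x 0.6212, y 2.0478 (then +1.0353 / +3.8637)
    (6,5) via x @ 0.6212  # hit
  → r_2 = 0.6212
beam 3: φ=0°, α=30°
  direction (0.8660, 0.5000); cell (5,5); t to first gridline: x 0.6928, y 0.9400 (then +1.1547 / +2.0000)
    (6,5) via x @ 0.6928  # hit
  → r_3 = 0.6928
beam 4: φ=45°, α=75°
  direction (0.2588, 0.9659); cell (5,5); t to first gridline: x 2.3182, y 0.4866 (then +3.8637 / +1.0353)
    (5,6) via y @ 0.4866
    (5,7) via y @ 1.5219
    (6,7) via x @ 2.3182
    (6,8) via y @ 2.5571  # hit
  → r_4 = 2.5571
beam 5: φ=90°, α=120°
  direction (-0.5000, 0.8660); cell (5,5); t to first gridline: x 0.8000, y 0.5427 (then +2.0000 / +1.1547)
    (5,6) via y @ 0.5427
    (4,6) via x @ 0.8000
    (4,7) via y @ 1.6974
    (3,7) via x @ 2.8000
    (3,8) via y @ 2.8521
    (3,9) via y @ 4.0068  # hit
  → r_5 = 4.0068

ranges = [5.2308, 0.6212, 0.6928, 2.5571, 4.0068]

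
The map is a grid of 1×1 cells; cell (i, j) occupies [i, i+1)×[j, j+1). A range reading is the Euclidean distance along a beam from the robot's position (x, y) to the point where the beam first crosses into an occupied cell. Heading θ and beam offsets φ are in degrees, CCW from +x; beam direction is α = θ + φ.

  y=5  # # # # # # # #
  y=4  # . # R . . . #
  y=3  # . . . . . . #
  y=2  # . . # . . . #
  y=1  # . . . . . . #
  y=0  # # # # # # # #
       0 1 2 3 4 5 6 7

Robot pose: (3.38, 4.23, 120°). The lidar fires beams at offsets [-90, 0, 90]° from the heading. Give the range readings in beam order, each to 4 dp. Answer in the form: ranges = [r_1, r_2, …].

ranges = [1.5400, 0.7600, 0.4388]

beam 1: φ=-90°, α=30°
  dir = (cos 30°, sin 30°) = (0.8660, 0.5000); from cell (3,4)
  next x-line at t=0.7159, next y-line at t=1.5400; Δt_x=1.1547, Δt_y=2.0000
    x: enter (4,4) at t=0.7159
    y: enter (4,5) at t=1.5400 ← occupied
  → r_1 = 1.5400
beam 2: φ=0°, α=120°
  dir = (cos 120°, sin 120°) = (-0.5000, 0.8660); from cell (3,4)
  next x-line at t=0.7600, next y-line at t=0.8891; Δt_x=2.0000, Δt_y=1.1547
    x: enter (2,4) at t=0.7600 ← occupied
  → r_2 = 0.7600
beam 3: φ=90°, α=210°
  dir = (cos 210°, sin 210°) = (-0.8660, -0.5000); from cell (3,4)
  next x-line at t=0.4388, next y-line at t=0.4600; Δt_x=1.1547, Δt_y=2.0000
    x: enter (2,4) at t=0.4388 ← occupied
  → r_3 = 0.4388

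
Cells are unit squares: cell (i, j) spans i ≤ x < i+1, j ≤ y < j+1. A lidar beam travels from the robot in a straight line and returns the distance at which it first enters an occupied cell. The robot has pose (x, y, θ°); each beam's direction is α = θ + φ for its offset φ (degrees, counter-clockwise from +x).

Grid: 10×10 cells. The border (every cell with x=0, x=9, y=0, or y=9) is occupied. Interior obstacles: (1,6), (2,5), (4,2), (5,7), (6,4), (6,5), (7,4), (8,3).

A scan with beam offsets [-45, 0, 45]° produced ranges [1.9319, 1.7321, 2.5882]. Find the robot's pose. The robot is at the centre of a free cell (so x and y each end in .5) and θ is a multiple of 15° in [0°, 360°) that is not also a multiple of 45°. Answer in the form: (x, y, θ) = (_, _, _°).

(x, y, θ) = (7.5, 8.5, 210°)

Candidates: 56 free-cell centres × 16 headings = 896 poses. Raycast each; keep the one whose scan matches to 4 dp.
  (7.5, 1.5, 30°): beam 1 = 1.5529 ≠ 1.9319 ✗
  (5.5, 5.5, 60°): beam 1 = 0.5176 ≠ 1.9319 ✗
  (4.5, 8.5, 15°): beam 1 = 1.0000 ≠ 1.9319 ✗
  (8.5, 7.5, 60°): beam 1 = 0.5176 ≠ 1.9319 ✗
  …
  (7.5, 8.5, 210°): r_1=1.9319, r_2=1.7321, r_3=2.5882 — all match ✓
Only this pose fits every beam.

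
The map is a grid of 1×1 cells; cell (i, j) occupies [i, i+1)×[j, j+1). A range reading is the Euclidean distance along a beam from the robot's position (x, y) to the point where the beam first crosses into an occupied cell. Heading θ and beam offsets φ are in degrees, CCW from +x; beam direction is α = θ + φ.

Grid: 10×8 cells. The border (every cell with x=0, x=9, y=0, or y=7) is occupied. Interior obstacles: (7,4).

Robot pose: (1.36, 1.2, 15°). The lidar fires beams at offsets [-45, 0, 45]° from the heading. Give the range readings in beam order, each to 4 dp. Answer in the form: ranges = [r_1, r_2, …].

beam 1: φ=-45°, α=330°
  d=(0.8660,-0.5000)  start (1,1)  tX=0.7390 tY=0.4000  stride 1/|dx|=1.1547 1/|dy|=2.0000
    cross y-line → (1,0), t=0.4000 (wall)
  → r_1 = 0.4000
beam 2: φ=0°, α=15°
  d=(0.9659,0.2588)  start (1,1)  tX=0.6626 tY=3.0910  stride 1/|dx|=1.0353 1/|dy|=3.8637
    cross x-line → (2,1), t=0.6626
    cross x-line → (3,1), t=1.6979
    cross x-line → (4,1), t=2.7331
    cross y-line → (4,2), t=3.0910
    cross x-line → (5,2), t=3.7684
    cross x-line → (6,2), t=4.8037
    cross x-line → (7,2), t=5.8390
    cross x-line → (8,2), t=6.8742
    cross y-line → (8,3), t=6.9547
    cross x-line → (9,3), t=7.9095 (wall)
  → r_2 = 7.9095
beam 3: φ=45°, α=60°
  d=(0.5000,0.8660)  start (1,1)  tX=1.2800 tY=0.9238  stride 1/|dx|=2.0000 1/|dy|=1.1547
    cross y-line → (1,2), t=0.9238
    cross x-line → (2,2), t=1.2800
    cross y-line → (2,3), t=2.0785
    cross y-line → (2,4), t=3.2332
    cross x-line → (3,4), t=3.2800
    cross y-line → (3,5), t=4.3879
    cross x-line → (4,5), t=5.2800
    cross y-line → (4,6), t=5.5426
    cross y-line → (4,7), t=6.6973 (wall)
  → r_3 = 6.6973

ranges = [0.4000, 7.9095, 6.6973]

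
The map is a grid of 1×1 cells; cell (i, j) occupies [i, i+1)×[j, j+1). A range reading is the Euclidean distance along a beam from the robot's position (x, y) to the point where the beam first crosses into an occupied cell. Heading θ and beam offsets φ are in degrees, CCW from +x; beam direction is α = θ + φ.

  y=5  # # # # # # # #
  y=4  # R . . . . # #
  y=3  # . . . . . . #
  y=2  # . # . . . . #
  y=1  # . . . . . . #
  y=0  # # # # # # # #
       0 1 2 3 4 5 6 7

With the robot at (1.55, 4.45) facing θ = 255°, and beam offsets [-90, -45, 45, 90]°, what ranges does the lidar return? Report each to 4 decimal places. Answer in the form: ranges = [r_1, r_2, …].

ranges = [0.5694, 0.6351, 1.6743, 5.6423]

beam 1: φ=-90°, α=165°
  cosα=-0.9659 sinα=0.2588 | (1,4) | tMaxX 0.5694 tMaxY 2.1250 | tΔX 1.0353 tΔY 3.8637
    t=0.5694 [x] (0,4) — stop
  → r_1 = 0.5694
beam 2: φ=-45°, α=210°
  cosα=-0.8660 sinα=-0.5000 | (1,4) | tMaxX 0.6351 tMaxY 0.9000 | tΔX 1.1547 tΔY 2.0000
    t=0.6351 [x] (0,4) — stop
  → r_2 = 0.6351
beam 3: φ=45°, α=300°
  cosα=0.5000 sinα=-0.8660 | (1,4) | tMaxX 0.9000 tMaxY 0.5196 | tΔX 2.0000 tΔY 1.1547
    t=0.5196 [y] (1,3)
    t=0.9000 [x] (2,3)
    t=1.6743 [y] (2,2) — stop
  → r_3 = 1.6743
beam 4: φ=90°, α=345°
  cosα=0.9659 sinα=-0.2588 | (1,4) | tMaxX 0.4659 tMaxY 1.7387 | tΔX 1.0353 tΔY 3.8637
    t=0.4659 [x] (2,4)
    t=1.5012 [x] (3,4)
    t=1.7387 [y] (3,3)
    t=2.5364 [x] (4,3)
    t=3.5717 [x] (5,3)
    t=4.6070 [x] (6,3)
    t=5.6024 [y] (6,2)
    t=5.6423 [x] (7,2) — stop
  → r_4 = 5.6423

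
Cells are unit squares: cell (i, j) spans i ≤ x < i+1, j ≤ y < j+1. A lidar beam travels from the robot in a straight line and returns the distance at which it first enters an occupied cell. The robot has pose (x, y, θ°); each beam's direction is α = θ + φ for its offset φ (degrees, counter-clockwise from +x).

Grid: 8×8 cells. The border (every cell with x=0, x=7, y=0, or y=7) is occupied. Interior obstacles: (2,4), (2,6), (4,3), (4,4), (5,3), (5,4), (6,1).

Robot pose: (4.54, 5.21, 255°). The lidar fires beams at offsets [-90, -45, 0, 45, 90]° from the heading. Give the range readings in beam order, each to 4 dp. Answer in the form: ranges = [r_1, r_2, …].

beam 1: φ=-90°, α=165°
  dir = (cos 165°, sin 165°) = (-0.9659, 0.2588); from cell (4,5)
  next x-line at t=0.5590, next y-line at t=3.0523; Δt_x=1.0353, Δt_y=3.8637
    x: enter (3,5) at t=0.5590
    x: enter (2,5) at t=1.5943
    x: enter (1,5) at t=2.6296
    y: enter (1,6) at t=3.0523
    x: enter (0,6) at t=3.6649 ← occupied
  → r_1 = 3.6649
beam 2: φ=-45°, α=210°
  dir = (cos 210°, sin 210°) = (-0.8660, -0.5000); from cell (4,5)
  next x-line at t=0.6235, next y-line at t=0.4200; Δt_x=1.1547, Δt_y=2.0000
    y: enter (4,4) at t=0.4200 ← occupied
  → r_2 = 0.4200
beam 3: φ=0°, α=255°
  dir = (cos 255°, sin 255°) = (-0.2588, -0.9659); from cell (4,5)
  next x-line at t=2.0864, next y-line at t=0.2174; Δt_x=3.8637, Δt_y=1.0353
    y: enter (4,4) at t=0.2174 ← occupied
  → r_3 = 0.2174
beam 4: φ=45°, α=300°
  dir = (cos 300°, sin 300°) = (0.5000, -0.8660); from cell (4,5)
  next x-line at t=0.9200, next y-line at t=0.2425; Δt_x=2.0000, Δt_y=1.1547
    y: enter (4,4) at t=0.2425 ← occupied
  → r_4 = 0.2425
beam 5: φ=90°, α=345°
  dir = (cos 345°, sin 345°) = (0.9659, -0.2588); from cell (4,5)
  next x-line at t=0.4762, next y-line at t=0.8114; Δt_x=1.0353, Δt_y=3.8637
    x: enter (5,5) at t=0.4762
    y: enter (5,4) at t=0.8114 ← occupied
  → r_5 = 0.8114

ranges = [3.6649, 0.4200, 0.2174, 0.2425, 0.8114]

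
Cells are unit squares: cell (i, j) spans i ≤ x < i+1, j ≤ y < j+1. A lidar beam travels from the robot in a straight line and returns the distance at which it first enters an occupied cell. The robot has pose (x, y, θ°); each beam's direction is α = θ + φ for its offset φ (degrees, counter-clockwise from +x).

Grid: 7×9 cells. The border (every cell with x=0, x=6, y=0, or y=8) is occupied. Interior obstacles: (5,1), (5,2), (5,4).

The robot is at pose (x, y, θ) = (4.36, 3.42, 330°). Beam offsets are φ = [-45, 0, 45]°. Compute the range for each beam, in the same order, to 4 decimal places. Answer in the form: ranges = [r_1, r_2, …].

beam 1: φ=-45°, α=285°
  d=(0.2588,-0.9659)  start (4,3)  tX=2.4728 tY=0.4348  stride 1/|dx|=3.8637 1/|dy|=1.0353
    cross y-line → (4,2), t=0.4348
    cross y-line → (4,1), t=1.4701
    cross x-line → (5,1), t=2.4728 (wall)
  → r_1 = 2.4728
beam 2: φ=0°, α=330°
  d=(0.8660,-0.5000)  start (4,3)  tX=0.7390 tY=0.8400  stride 1/|dx|=1.1547 1/|dy|=2.0000
    cross x-line → (5,3), t=0.7390
    cross y-line → (5,2), t=0.8400 (wall)
  → r_2 = 0.8400
beam 3: φ=45°, α=15°
  d=(0.9659,0.2588)  start (4,3)  tX=0.6626 tY=2.2409  stride 1/|dx|=1.0353 1/|dy|=3.8637
    cross x-line → (5,3), t=0.6626
    cross x-line → (6,3), t=1.6979 (wall)
  → r_3 = 1.6979

ranges = [2.4728, 0.8400, 1.6979]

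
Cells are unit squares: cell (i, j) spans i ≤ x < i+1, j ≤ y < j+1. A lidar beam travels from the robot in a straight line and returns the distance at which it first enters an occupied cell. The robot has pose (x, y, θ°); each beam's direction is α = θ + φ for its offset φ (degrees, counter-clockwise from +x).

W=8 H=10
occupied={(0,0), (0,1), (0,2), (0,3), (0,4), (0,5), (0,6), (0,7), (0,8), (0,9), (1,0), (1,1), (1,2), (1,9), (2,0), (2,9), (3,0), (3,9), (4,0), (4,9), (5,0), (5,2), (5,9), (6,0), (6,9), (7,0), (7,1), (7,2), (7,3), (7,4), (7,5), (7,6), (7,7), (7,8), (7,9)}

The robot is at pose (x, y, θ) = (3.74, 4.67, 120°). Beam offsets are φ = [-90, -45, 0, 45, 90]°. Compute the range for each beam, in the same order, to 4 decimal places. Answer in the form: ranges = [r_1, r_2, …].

ranges = [3.7643, 4.4827, 4.9999, 2.8367, 3.1639]

beam 1: φ=-90°, α=30°
  cosα=0.8660 sinα=0.5000 | (3,4) | tMaxX 0.3002 tMaxY 0.6600 | tΔX 1.1547 tΔY 2.0000
    t=0.3002 [x] (4,4)
    t=0.6600 [y] (4,5)
    t=1.4549 [x] (5,5)
    t=2.6096 [x] (6,5)
    t=2.6600 [y] (6,6)
    t=3.7643 [x] (7,6) — stop
  → r_1 = 3.7643
beam 2: φ=-45°, α=75°
  cosα=0.2588 sinα=0.9659 | (3,4) | tMaxX 1.0046 tMaxY 0.3416 | tΔX 3.8637 tΔY 1.0353
    t=0.3416 [y] (3,5)
    t=1.0046 [x] (4,5)
    t=1.3769 [y] (4,6)
    t=2.4122 [y] (4,7)
    t=3.4475 [y] (4,8)
    t=4.4827 [y] (4,9) — stop
  → r_2 = 4.4827
beam 3: φ=0°, α=120°
  cosα=-0.5000 sinα=0.8660 | (3,4) | tMaxX 1.4800 tMaxY 0.3811 | tΔX 2.0000 tΔY 1.1547
    t=0.3811 [y] (3,5)
    t=1.4800 [x] (2,5)
    t=1.5358 [y] (2,6)
    t=2.6905 [y] (2,7)
    t=3.4800 [x] (1,7)
    t=3.8452 [y] (1,8)
    t=4.9999 [y] (1,9) — stop
  → r_3 = 4.9999
beam 4: φ=45°, α=165°
  cosα=-0.9659 sinα=0.2588 | (3,4) | tMaxX 0.7661 tMaxY 1.2750 | tΔX 1.0353 tΔY 3.8637
    t=0.7661 [x] (2,4)
    t=1.2750 [y] (2,5)
    t=1.8014 [x] (1,5)
    t=2.8367 [x] (0,5) — stop
  → r_4 = 2.8367
beam 5: φ=90°, α=210°
  cosα=-0.8660 sinα=-0.5000 | (3,4) | tMaxX 0.8545 tMaxY 1.3400 | tΔX 1.1547 tΔY 2.0000
    t=0.8545 [x] (2,4)
    t=1.3400 [y] (2,3)
    t=2.0092 [x] (1,3)
    t=3.1639 [x] (0,3) — stop
  → r_5 = 3.1639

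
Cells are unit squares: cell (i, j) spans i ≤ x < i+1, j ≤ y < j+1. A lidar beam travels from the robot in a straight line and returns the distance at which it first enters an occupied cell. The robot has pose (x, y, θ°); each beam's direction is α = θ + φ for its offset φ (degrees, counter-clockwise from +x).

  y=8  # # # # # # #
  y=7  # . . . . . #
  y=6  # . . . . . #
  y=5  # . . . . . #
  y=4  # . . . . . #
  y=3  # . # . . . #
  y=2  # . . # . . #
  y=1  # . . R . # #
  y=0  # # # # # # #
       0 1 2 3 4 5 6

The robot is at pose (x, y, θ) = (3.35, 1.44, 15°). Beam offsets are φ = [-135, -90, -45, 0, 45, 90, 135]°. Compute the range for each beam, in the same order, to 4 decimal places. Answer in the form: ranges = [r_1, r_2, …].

ranges = [0.5081, 0.4555, 0.8800, 1.7082, 0.6466, 0.5798, 2.7135]

beam 1: φ=-135°, α=240°
  d=(-0.5000,-0.8660)  start (3,1)  tX=0.7000 tY=0.5081  stride 1/|dx|=2.0000 1/|dy|=1.1547
    cross y-line → (3,0), t=0.5081 (wall)
  → r_1 = 0.5081
beam 2: φ=-90°, α=285°
  d=(0.2588,-0.9659)  start (3,1)  tX=2.5114 tY=0.4555  stride 1/|dx|=3.8637 1/|dy|=1.0353
    cross y-line → (3,0), t=0.4555 (wall)
  → r_2 = 0.4555
beam 3: φ=-45°, α=330°
  d=(0.8660,-0.5000)  start (3,1)  tX=0.7506 tY=0.8800  stride 1/|dx|=1.1547 1/|dy|=2.0000
    cross x-line → (4,1), t=0.7506
    cross y-line → (4,0), t=0.8800 (wall)
  → r_3 = 0.8800
beam 4: φ=0°, α=15°
  d=(0.9659,0.2588)  start (3,1)  tX=0.6729 tY=2.1637  stride 1/|dx|=1.0353 1/|dy|=3.8637
    cross x-line → (4,1), t=0.6729
    cross x-line → (5,1), t=1.7082 (wall)
  → r_4 = 1.7082
beam 5: φ=45°, α=60°
  d=(0.5000,0.8660)  start (3,1)  tX=1.3000 tY=0.6466  stride 1/|dx|=2.0000 1/|dy|=1.1547
    cross y-line → (3,2), t=0.6466 (wall)
  → r_5 = 0.6466
beam 6: φ=90°, α=105°
  d=(-0.2588,0.9659)  start (3,1)  tX=1.3523 tY=0.5798  stride 1/|dx|=3.8637 1/|dy|=1.0353
    cross y-line → (3,2), t=0.5798 (wall)
  → r_6 = 0.5798
beam 7: φ=135°, α=150°
  d=(-0.8660,0.5000)  start (3,1)  tX=0.4041 tY=1.1200  stride 1/|dx|=1.1547 1/|dy|=2.0000
    cross x-line → (2,1), t=0.4041
    cross y-line → (2,2), t=1.1200
    cross x-line → (1,2), t=1.5588
    cross x-line → (0,2), t=2.7135 (wall)
  → r_7 = 2.7135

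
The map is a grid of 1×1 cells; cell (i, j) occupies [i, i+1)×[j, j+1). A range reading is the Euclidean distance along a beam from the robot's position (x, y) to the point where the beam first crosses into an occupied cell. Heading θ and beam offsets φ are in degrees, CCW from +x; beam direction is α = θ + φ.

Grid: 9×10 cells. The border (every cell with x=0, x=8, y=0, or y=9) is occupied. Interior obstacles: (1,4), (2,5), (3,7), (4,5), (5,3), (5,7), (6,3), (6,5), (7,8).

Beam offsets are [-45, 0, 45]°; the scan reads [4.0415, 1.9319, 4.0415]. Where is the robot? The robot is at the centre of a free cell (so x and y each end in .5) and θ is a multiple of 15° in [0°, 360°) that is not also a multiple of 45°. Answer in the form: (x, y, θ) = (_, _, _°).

(x, y, θ) = (4.5, 1.5, 75°)

The pose lattice has 47·16 = 752 candidates. Test each by forward raycasting.
  (4.5, 4.5, 255°): beam 2 = 3.6235 ≠ 1.9319 ✗
  (2.5, 4.5, 60°): beam 1 = 1.9319 ≠ 4.0415 ✗
  (7.5, 5.5, 60°): beam 1 = 0.5176 ≠ 4.0415 ✗
  …
  (4.5, 1.5, 75°): r_1=4.0415, r_2=1.9319, r_3=4.0415 — all match ✓
Only this pose fits every beam.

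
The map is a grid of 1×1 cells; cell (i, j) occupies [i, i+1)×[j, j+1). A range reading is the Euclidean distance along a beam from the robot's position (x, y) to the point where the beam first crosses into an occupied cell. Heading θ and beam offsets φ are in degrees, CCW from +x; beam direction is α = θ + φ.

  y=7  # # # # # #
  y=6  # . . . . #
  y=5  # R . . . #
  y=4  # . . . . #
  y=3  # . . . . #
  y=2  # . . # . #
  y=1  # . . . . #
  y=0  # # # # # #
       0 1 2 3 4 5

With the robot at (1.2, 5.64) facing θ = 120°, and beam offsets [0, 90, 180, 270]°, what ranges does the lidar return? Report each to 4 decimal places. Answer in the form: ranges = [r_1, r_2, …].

beam 1: φ=0°, α=120°
  direction (-0.5000, 0.8660); cell (1,5); t to first gridline: x 0.4000, y 0.4157 (then +2.0000 / +1.1547)
    (0,5) via x @ 0.4000  # hit
  → r_1 = 0.4000
beam 2: φ=90°, α=210°
  direction (-0.8660, -0.5000); cell (1,5); t to first gridline: x 0.2309, y 1.2800 (then +1.1547 / +2.0000)
    (0,5) via x @ 0.2309  # hit
  → r_2 = 0.2309
beam 3: φ=180°, α=300°
  direction (0.5000, -0.8660); cell (1,5); t to first gridline: x 1.6000, y 0.7390 (then +2.0000 / +1.1547)
    (1,4) via y @ 0.7390
    (2,4) via x @ 1.6000
    (2,3) via y @ 1.8937
    (2,2) via y @ 3.0484
    (3,2) via x @ 3.6000  # hit
  → r_3 = 3.6000
beam 4: φ=270°, α=30°
  direction (0.8660, 0.5000); cell (1,5); t to first gridline: x 0.9238, y 0.7200 (then +1.1547 / +2.0000)
    (1,6) via y @ 0.7200
    (2,6) via x @ 0.9238
    (3,6) via x @ 2.0785
    (3,7) via y @ 2.7200  # hit
  → r_4 = 2.7200

ranges = [0.4000, 0.2309, 3.6000, 2.7200]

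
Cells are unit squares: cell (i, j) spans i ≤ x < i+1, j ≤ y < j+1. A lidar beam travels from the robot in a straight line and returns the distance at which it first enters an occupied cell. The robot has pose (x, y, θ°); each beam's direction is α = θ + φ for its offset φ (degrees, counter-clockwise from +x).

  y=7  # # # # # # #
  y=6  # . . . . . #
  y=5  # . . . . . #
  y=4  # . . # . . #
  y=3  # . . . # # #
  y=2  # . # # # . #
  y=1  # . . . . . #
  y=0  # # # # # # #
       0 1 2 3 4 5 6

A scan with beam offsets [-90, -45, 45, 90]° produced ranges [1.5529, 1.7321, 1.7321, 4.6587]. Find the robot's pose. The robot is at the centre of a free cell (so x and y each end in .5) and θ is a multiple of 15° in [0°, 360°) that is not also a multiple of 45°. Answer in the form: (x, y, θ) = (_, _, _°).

The pose lattice has 24·16 = 384 candidates. Test each by forward raycasting.
  (5.5, 1.5, 300°): beam 1 = 1.0000 ≠ 1.5529 ✗
  (1.5, 1.5, 165°): beam 1 = 5.6940 ≠ 1.5529 ✗
  (5.5, 5.5, 255°): beam 1 = 4.6587 ≠ 1.5529 ✗
  …
  (2.5, 5.5, 165°): r_1=1.5529, r_2=1.7321, r_3=1.7321, r_4=4.6587 — all match ✓
Only this pose fits every beam.

(x, y, θ) = (2.5, 5.5, 165°)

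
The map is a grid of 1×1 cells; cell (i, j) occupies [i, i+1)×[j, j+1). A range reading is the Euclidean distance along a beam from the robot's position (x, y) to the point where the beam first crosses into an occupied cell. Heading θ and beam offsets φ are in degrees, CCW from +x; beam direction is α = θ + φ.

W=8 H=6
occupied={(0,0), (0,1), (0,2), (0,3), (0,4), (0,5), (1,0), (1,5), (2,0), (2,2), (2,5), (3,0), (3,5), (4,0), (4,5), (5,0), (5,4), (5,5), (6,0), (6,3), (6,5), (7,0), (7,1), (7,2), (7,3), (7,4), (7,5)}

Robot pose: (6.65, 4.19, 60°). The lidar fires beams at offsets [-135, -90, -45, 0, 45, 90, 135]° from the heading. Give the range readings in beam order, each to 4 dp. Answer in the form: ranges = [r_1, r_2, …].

beam 1: φ=-135°, α=285°
  direction (0.2588, -0.9659); cell (6,4); t to first gridline: x 1.3523, y 0.1967 (then +3.8637 / +1.0353)
    (6,3) via y @ 0.1967  # hit
  → r_1 = 0.1967
beam 2: φ=-90°, α=330°
  direction (0.8660, -0.5000); cell (6,4); t to first gridline: x 0.4041, y 0.3800 (then +1.1547 / +2.0000)
    (6,3) via y @ 0.3800  # hit
  → r_2 = 0.3800
beam 3: φ=-45°, α=15°
  direction (0.9659, 0.2588); cell (6,4); t to first gridline: x 0.3623, y 3.1296 (then +1.0353 / +3.8637)
    (7,4) via x @ 0.3623  # hit
  → r_3 = 0.3623
beam 4: φ=0°, α=60°
  direction (0.5000, 0.8660); cell (6,4); t to first gridline: x 0.7000, y 0.9353 (then +2.0000 / +1.1547)
    (7,4) via x @ 0.7000  # hit
  → r_4 = 0.7000
beam 5: φ=45°, α=105°
  direction (-0.2588, 0.9659); cell (6,4); t to first gridline: x 2.5114, y 0.8386 (then +3.8637 / +1.0353)
    (6,5) via y @ 0.8386  # hit
  → r_5 = 0.8386
beam 6: φ=90°, α=150°
  direction (-0.8660, 0.5000); cell (6,4); t to first gridline: x 0.7506, y 1.6200 (then +1.1547 / +2.0000)
    (5,4) via x @ 0.7506  # hit
  → r_6 = 0.7506
beam 7: φ=135°, α=195°
  direction (-0.9659, -0.2588); cell (6,4); t to first gridline: x 0.6729, y 0.7341 (then +1.0353 / +3.8637)
    (5,4) via x @ 0.6729  # hit
  → r_7 = 0.6729

ranges = [0.1967, 0.3800, 0.3623, 0.7000, 0.8386, 0.7506, 0.6729]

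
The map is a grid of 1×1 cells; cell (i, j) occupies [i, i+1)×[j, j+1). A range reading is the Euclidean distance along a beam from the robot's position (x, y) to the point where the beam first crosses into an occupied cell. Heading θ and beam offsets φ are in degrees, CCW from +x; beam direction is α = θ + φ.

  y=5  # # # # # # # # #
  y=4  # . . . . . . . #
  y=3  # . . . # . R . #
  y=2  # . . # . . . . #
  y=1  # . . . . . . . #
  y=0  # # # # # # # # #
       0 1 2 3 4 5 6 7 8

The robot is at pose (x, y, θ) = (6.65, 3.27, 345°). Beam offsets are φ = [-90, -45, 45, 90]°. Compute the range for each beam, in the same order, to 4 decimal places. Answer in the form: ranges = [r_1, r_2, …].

beam 1: φ=-90°, α=255°
  dir = (cos 255°, sin 255°) = (-0.2588, -0.9659); from cell (6,3)
  next x-line at t=2.5114, next y-line at t=0.2795; Δt_x=3.8637, Δt_y=1.0353
    y: enter (6,2) at t=0.2795
    y: enter (6,1) at t=1.3148
    y: enter (6,0) at t=2.3501 ← occupied
  → r_1 = 2.3501
beam 2: φ=-45°, α=300°
  dir = (cos 300°, sin 300°) = (0.5000, -0.8660); from cell (6,3)
  next x-line at t=0.7000, next y-line at t=0.3118; Δt_x=2.0000, Δt_y=1.1547
    y: enter (6,2) at t=0.3118
    x: enter (7,2) at t=0.7000
    y: enter (7,1) at t=1.4665
    y: enter (7,0) at t=2.6212 ← occupied
  → r_2 = 2.6212
beam 3: φ=45°, α=30°
  dir = (cos 30°, sin 30°) = (0.8660, 0.5000); from cell (6,3)
  next x-line at t=0.4041, next y-line at t=1.4600; Δt_x=1.1547, Δt_y=2.0000
    x: enter (7,3) at t=0.4041
    y: enter (7,4) at t=1.4600
    x: enter (8,4) at t=1.5588 ← occupied
  → r_3 = 1.5588
beam 4: φ=90°, α=75°
  dir = (cos 75°, sin 75°) = (0.2588, 0.9659); from cell (6,3)
  next x-line at t=1.3523, next y-line at t=0.7558; Δt_x=3.8637, Δt_y=1.0353
    y: enter (6,4) at t=0.7558
    x: enter (7,4) at t=1.3523
    y: enter (7,5) at t=1.7910 ← occupied
  → r_4 = 1.7910

ranges = [2.3501, 2.6212, 1.5588, 1.7910]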